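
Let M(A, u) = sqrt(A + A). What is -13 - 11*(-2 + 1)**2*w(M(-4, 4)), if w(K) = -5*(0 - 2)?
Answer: -123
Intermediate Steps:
M(A, u) = sqrt(2)*sqrt(A) (M(A, u) = sqrt(2*A) = sqrt(2)*sqrt(A))
w(K) = 10 (w(K) = -5*(-2) = 10)
-13 - 11*(-2 + 1)**2*w(M(-4, 4)) = -13 - 11*(-2 + 1)**2*10 = -13 - 11*(-1)**2*10 = -13 - 11*10 = -13 - 110 = -123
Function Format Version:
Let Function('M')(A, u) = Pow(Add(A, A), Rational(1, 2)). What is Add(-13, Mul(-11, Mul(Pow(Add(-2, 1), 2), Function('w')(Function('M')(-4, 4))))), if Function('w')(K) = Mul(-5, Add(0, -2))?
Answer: -123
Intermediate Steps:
Function('M')(A, u) = Mul(Pow(2, Rational(1, 2)), Pow(A, Rational(1, 2))) (Function('M')(A, u) = Pow(Mul(2, A), Rational(1, 2)) = Mul(Pow(2, Rational(1, 2)), Pow(A, Rational(1, 2))))
Function('w')(K) = 10 (Function('w')(K) = Mul(-5, -2) = 10)
Add(-13, Mul(-11, Mul(Pow(Add(-2, 1), 2), Function('w')(Function('M')(-4, 4))))) = Add(-13, Mul(-11, Mul(Pow(Add(-2, 1), 2), 10))) = Add(-13, Mul(-11, Mul(Pow(-1, 2), 10))) = Add(-13, Mul(-11, Mul(1, 10))) = Add(-13, Mul(-11, 10)) = Add(-13, -110) = -123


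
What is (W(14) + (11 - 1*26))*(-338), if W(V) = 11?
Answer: 1352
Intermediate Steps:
(W(14) + (11 - 1*26))*(-338) = (11 + (11 - 1*26))*(-338) = (11 + (11 - 26))*(-338) = (11 - 15)*(-338) = -4*(-338) = 1352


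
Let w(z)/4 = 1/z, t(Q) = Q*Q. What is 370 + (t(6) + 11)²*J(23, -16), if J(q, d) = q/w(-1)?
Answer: -49327/4 ≈ -12332.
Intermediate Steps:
t(Q) = Q²
w(z) = 4/z
J(q, d) = -q/4 (J(q, d) = q/((4/(-1))) = q/((4*(-1))) = q/(-4) = q*(-¼) = -q/4)
370 + (t(6) + 11)²*J(23, -16) = 370 + (6² + 11)²*(-¼*23) = 370 + (36 + 11)²*(-23/4) = 370 + 47²*(-23/4) = 370 + 2209*(-23/4) = 370 - 50807/4 = -49327/4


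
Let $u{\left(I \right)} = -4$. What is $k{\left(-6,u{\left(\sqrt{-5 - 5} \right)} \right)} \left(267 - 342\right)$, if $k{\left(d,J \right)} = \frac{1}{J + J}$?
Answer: $\frac{75}{8} \approx 9.375$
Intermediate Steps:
$k{\left(d,J \right)} = \frac{1}{2 J}$
$k{\left(-6,u{\left(\sqrt{-5 - 5} \right)} \right)} \left(267 - 342\right) = \frac{1}{2 \left(-4\right)} \left(267 - 342\right) = \frac{1}{2} \left(- \frac{1}{4}\right) \left(-75\right) = \left(- \frac{1}{8}\right) \left(-75\right) = \frac{75}{8}$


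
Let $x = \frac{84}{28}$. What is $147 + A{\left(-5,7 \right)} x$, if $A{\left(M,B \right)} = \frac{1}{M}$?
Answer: $\frac{732}{5} \approx 146.4$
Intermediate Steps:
$x = 3$ ($x = 84 \cdot \frac{1}{28} = 3$)
$147 + A{\left(-5,7 \right)} x = 147 + \frac{1}{-5} \cdot 3 = 147 - \frac{3}{5} = \frac{732}{5}$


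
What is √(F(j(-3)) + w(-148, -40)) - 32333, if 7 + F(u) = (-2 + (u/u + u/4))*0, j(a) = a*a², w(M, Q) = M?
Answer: -32333 + I*√155 ≈ -32333.0 + 12.45*I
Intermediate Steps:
j(a) = a³
F(u) = -7 (F(u) = -7 + (-2 + (u/u + u/4))*0 = -7 + (-2 + (1 + u*(¼)))*0 = -7 + (-2 + (1 + u/4))*0 = -7 + (-1 + u/4)*0 = -7 + 0 = -7)
√(F(j(-3)) + w(-148, -40)) - 32333 = √(-7 - 148) - 32333 = √(-155) - 32333 = I*√155 - 32333 = -32333 + I*√155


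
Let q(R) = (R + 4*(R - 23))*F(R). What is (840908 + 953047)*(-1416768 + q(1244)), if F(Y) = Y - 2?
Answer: 11112130412640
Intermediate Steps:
F(Y) = -2 + Y
q(R) = (-92 + 5*R)*(-2 + R) (q(R) = (R + 4*(R - 23))*(-2 + R) = (R + 4*(-23 + R))*(-2 + R) = (R + (-92 + 4*R))*(-2 + R) = (-92 + 5*R)*(-2 + R))
(840908 + 953047)*(-1416768 + q(1244)) = (840908 + 953047)*(-1416768 + (-92 + 5*1244)*(-2 + 1244)) = 1793955*(-1416768 + (-92 + 6220)*1242) = 1793955*(-1416768 + 6128*1242) = 1793955*(-1416768 + 7610976) = 1793955*6194208 = 11112130412640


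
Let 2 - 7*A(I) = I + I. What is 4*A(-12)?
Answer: 104/7 ≈ 14.857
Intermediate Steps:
A(I) = 2/7 - 2*I/7 (A(I) = 2/7 - (I + I)/7 = 2/7 - 2*I/7)
4*A(-12) = 4*(2/7 - 2/7*(-12)) = 4*(2/7 + 24/7) = 4*(26/7) = 104/7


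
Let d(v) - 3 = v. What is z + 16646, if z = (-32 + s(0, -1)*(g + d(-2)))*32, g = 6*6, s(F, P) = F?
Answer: 15622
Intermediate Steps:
g = 36
d(v) = 3 + v
z = -1024 (z = (-32 + 0*(36 + (3 - 2)))*32 = (-32 + 0*(36 + 1))*32 = (-32 + 0*37)*32 = (-32 + 0)*32 = -32*32 = -1024)
z + 16646 = -1024 + 16646 = 15622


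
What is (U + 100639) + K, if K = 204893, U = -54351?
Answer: 251181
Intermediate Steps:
(U + 100639) + K = (-54351 + 100639) + 204893 = 46288 + 204893 = 251181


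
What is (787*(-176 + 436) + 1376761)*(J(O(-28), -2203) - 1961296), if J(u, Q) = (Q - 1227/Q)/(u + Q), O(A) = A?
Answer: -15243809330000306826/4914893 ≈ -3.1016e+12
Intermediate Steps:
J(u, Q) = (Q - 1227/Q)/(Q + u)
(787*(-176 + 436) + 1376761)*(J(O(-28), -2203) - 1961296) = (787*(-176 + 436) + 1376761)*((-1227 + (-2203)²)/((-2203)*(-2203 - 28)) - 1961296) = (787*260 + 1376761)*(-1/2203*(-1227 + 4853209)/(-2231) - 1961296) = (204620 + 1376761)*(-1/2203*(-1/2231)*4851982 - 1961296) = 1581381*(4851982/4914893 - 1961296) = 1581381*(-9639555129346/4914893) = -15243809330000306826/4914893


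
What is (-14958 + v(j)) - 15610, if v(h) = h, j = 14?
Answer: -30554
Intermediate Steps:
(-14958 + v(j)) - 15610 = (-14958 + 14) - 15610 = -14944 - 15610 = -30554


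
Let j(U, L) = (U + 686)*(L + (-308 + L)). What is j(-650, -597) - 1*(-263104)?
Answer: 209032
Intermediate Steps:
j(U, L) = (-308 + 2*L)*(686 + U) (j(U, L) = (686 + U)*(-308 + 2*L) = (-308 + 2*L)*(686 + U))
j(-650, -597) - 1*(-263104) = (-211288 - 308*(-650) + 1372*(-597) + 2*(-597)*(-650)) - 1*(-263104) = (-211288 + 200200 - 819084 + 776100) + 263104 = -54072 + 263104 = 209032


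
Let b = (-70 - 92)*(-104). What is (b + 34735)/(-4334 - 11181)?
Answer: -51583/15515 ≈ -3.3247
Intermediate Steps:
b = 16848 (b = -162*(-104) = 16848)
(b + 34735)/(-4334 - 11181) = (16848 + 34735)/(-4334 - 11181) = 51583/(-15515) = 51583*(-1/15515) = -51583/15515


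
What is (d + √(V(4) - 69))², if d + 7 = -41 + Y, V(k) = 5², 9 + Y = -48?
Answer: 10981 - 420*I*√11 ≈ 10981.0 - 1393.0*I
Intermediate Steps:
Y = -57 (Y = -9 - 48 = -57)
V(k) = 25
d = -105 (d = -7 + (-41 - 57) = -7 - 98 = -105)
(d + √(V(4) - 69))² = (-105 + √(25 - 69))² = (-105 + √(-44))² = (-105 + 2*I*√11)²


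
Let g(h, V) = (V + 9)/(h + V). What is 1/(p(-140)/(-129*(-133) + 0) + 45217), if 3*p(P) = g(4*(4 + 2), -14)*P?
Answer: 7353/332480611 ≈ 2.2116e-5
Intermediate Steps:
g(h, V) = (9 + V)/(V + h)
p(P) = -P/6 (p(P) = (((9 - 14)/(-14 + 4*(4 + 2)))*P)/3 = ((-5/(-14 + 4*6))*P)/3 = ((-5/(-14 + 24))*P)/3 = ((-5/10)*P)/3 = (((1/10)*(-5))*P)/3 = (-P/2)/3 = -P/6)
1/(p(-140)/(-129*(-133) + 0) + 45217) = 1/((-1/6*(-140))/(-129*(-133) + 0) + 45217) = 1/(70/(3*(17157 + 0)) + 45217) = 1/((70/3)/17157 + 45217) = 1/((70/3)*(1/17157) + 45217) = 1/(10/7353 + 45217) = 1/(332480611/7353) = 7353/332480611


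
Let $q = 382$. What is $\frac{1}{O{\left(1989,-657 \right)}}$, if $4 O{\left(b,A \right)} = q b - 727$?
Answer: $\frac{4}{759071} \approx 5.2696 \cdot 10^{-6}$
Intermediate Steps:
$O{\left(b,A \right)} = - \frac{727}{4} + \frac{191 b}{2}$ ($O{\left(b,A \right)} = \frac{382 b - 727}{4} = \frac{-727 + 382 b}{4} = - \frac{727}{4} + \frac{191 b}{2}$)
$\frac{1}{O{\left(1989,-657 \right)}} = \frac{1}{- \frac{727}{4} + \frac{191}{2} \cdot 1989} = \frac{1}{- \frac{727}{4} + \frac{379899}{2}} = \frac{1}{\frac{759071}{4}} = \frac{4}{759071}$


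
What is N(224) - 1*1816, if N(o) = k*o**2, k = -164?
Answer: -8230680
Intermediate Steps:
N(o) = -164*o**2
N(224) - 1*1816 = -164*224**2 - 1*1816 = -164*50176 - 1816 = -8228864 - 1816 = -8230680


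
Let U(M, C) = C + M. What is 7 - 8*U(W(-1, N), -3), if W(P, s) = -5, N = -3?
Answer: 71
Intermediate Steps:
7 - 8*U(W(-1, N), -3) = 7 - 8*(-3 - 5) = 7 - 8*(-8) = 7 + 64 = 71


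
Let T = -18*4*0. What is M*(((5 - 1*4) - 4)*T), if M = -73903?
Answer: 0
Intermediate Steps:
T = 0 (T = -3*24*0 = -72*0 = 0)
M*(((5 - 1*4) - 4)*T) = -73903*((5 - 1*4) - 4)*0 = -73903*((5 - 4) - 4)*0 = -73903*(1 - 4)*0 = -(-221709)*0 = -73903*0 = 0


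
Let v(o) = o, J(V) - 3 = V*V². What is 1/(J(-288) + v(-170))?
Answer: -1/23888039 ≈ -4.1862e-8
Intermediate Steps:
J(V) = 3 + V³ (J(V) = 3 + V*V² = 3 + V³)
1/(J(-288) + v(-170)) = 1/((3 + (-288)³) - 170) = 1/((3 - 23887872) - 170) = 1/(-23887869 - 170) = 1/(-23888039) = -1/23888039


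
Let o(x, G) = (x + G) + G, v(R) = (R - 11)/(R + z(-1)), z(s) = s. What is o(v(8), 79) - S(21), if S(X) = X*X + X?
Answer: -2131/7 ≈ -304.43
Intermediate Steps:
S(X) = X + X² (S(X) = X² + X = X + X²)
v(R) = (-11 + R)/(-1 + R) (v(R) = (R - 11)/(R - 1) = (-11 + R)/(-1 + R))
o(x, G) = x + 2*G (o(x, G) = (G + x) + G = x + 2*G)
o(v(8), 79) - S(21) = ((-11 + 8)/(-1 + 8) + 2*79) - 21*(1 + 21) = (-3/7 + 158) - 21*22 = ((⅐)*(-3) + 158) - 1*462 = (-3/7 + 158) - 462 = 1103/7 - 462 = -2131/7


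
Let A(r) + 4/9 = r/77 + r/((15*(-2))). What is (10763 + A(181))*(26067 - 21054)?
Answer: 41529356873/770 ≈ 5.3934e+7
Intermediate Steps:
A(r) = -4/9 - 47*r/2310 (A(r) = -4/9 + (r/77 + r/((15*(-2)))) = -4/9 + (r*(1/77) + r/(-30)) = -4/9 + (r/77 + r*(-1/30)) = -4/9 + (r/77 - r/30) = -4/9 - 47*r/2310)
(10763 + A(181))*(26067 - 21054) = (10763 + (-4/9 - 47/2310*181))*(26067 - 21054) = (10763 + (-4/9 - 8507/2310))*5013 = (10763 - 28601/6930)*5013 = (74558989/6930)*5013 = 41529356873/770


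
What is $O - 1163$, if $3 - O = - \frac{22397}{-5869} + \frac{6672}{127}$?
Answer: $- \frac{906623467}{745363} \approx -1216.4$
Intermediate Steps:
$O = - \frac{39766298}{745363}$ ($O = 3 - \left(- \frac{22397}{-5869} + \frac{6672}{127}\right) = 3 - \left(\left(-22397\right) \left(- \frac{1}{5869}\right) + 6672 \cdot \frac{1}{127}\right) = 3 - \left(\frac{22397}{5869} + \frac{6672}{127}\right) = 3 - \frac{42002387}{745363} = - \frac{39766298}{745363} \approx -53.352$)
$O - 1163 = - \frac{39766298}{745363} - 1163 = - \frac{906623467}{745363}$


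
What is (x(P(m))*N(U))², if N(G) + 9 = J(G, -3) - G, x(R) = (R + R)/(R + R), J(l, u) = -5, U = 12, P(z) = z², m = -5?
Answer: 676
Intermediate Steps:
x(R) = 1 (x(R) = (2*R)/((2*R)) = (2*R)*(1/(2*R)) = 1)
N(G) = -14 - G (N(G) = -9 + (-5 - G) = -14 - G)
(x(P(m))*N(U))² = (1*(-14 - 1*12))² = (1*(-14 - 12))² = (1*(-26))² = (-26)² = 676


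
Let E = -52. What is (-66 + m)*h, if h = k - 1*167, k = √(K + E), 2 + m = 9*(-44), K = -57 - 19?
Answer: 77488 - 3712*I*√2 ≈ 77488.0 - 5249.6*I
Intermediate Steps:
K = -76
m = -398 (m = -2 + 9*(-44) = -2 - 396 = -398)
k = 8*I*√2 (k = √(-76 - 52) = √(-128) = 8*I*√2 ≈ 11.314*I)
h = -167 + 8*I*√2 (h = 8*I*√2 - 1*167 = 8*I*√2 - 167 = -167 + 8*I*√2 ≈ -167.0 + 11.314*I)
(-66 + m)*h = (-66 - 398)*(-167 + 8*I*√2) = -464*(-167 + 8*I*√2) = 77488 - 3712*I*√2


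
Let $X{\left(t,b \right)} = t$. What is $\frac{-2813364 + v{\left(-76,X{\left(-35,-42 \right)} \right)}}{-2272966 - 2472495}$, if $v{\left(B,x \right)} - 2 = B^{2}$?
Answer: $\frac{2807586}{4745461} \approx 0.59164$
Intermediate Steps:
$v{\left(B,x \right)} = 2 + B^{2}$
$\frac{-2813364 + v{\left(-76,X{\left(-35,-42 \right)} \right)}}{-2272966 - 2472495} = \frac{-2813364 + \left(2 + \left(-76\right)^{2}\right)}{-2272966 - 2472495} = \frac{-2813364 + \left(2 + 5776\right)}{-4745461} = \left(-2813364 + 5778\right) \left(- \frac{1}{4745461}\right) = \left(-2807586\right) \left(- \frac{1}{4745461}\right) = \frac{2807586}{4745461}$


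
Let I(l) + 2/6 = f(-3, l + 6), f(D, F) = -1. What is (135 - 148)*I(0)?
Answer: 52/3 ≈ 17.333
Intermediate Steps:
I(l) = -4/3 (I(l) = -⅓ - 1 = -4/3)
(135 - 148)*I(0) = (135 - 148)*(-4/3) = -13*(-4/3) = 52/3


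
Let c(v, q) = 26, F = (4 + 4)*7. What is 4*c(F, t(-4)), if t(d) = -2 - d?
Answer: 104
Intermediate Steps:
F = 56 (F = 8*7 = 56)
4*c(F, t(-4)) = 4*26 = 104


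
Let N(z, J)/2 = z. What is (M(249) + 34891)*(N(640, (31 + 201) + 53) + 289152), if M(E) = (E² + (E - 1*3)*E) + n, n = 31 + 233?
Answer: 46007333120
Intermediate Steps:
n = 264
N(z, J) = 2*z
M(E) = 264 + E² + E*(-3 + E) (M(E) = (E² + (E - 1*3)*E) + 264 = (E² + (E - 3)*E) + 264 = (E² + (-3 + E)*E) + 264 = (E² + E*(-3 + E)) + 264 = 264 + E² + E*(-3 + E))
(M(249) + 34891)*(N(640, (31 + 201) + 53) + 289152) = ((264 - 3*249 + 2*249²) + 34891)*(2*640 + 289152) = ((264 - 747 + 2*62001) + 34891)*(1280 + 289152) = ((264 - 747 + 124002) + 34891)*290432 = (123519 + 34891)*290432 = 158410*290432 = 46007333120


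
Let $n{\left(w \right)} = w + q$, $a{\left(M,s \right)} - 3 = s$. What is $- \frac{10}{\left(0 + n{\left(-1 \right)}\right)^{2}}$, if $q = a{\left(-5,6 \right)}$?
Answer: $- \frac{5}{32} \approx -0.15625$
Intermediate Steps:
$a{\left(M,s \right)} = 3 + s$
$q = 9$ ($q = 3 + 6 = 9$)
$n{\left(w \right)} = 9 + w$ ($n{\left(w \right)} = w + 9 = 9 + w$)
$- \frac{10}{\left(0 + n{\left(-1 \right)}\right)^{2}} = - \frac{10}{\left(0 + \left(9 - 1\right)\right)^{2}} = - \frac{10}{\left(0 + 8\right)^{2}} = - \frac{10}{8^{2}} = - \frac{10}{64} = \left(-10\right) \frac{1}{64} = - \frac{5}{32}$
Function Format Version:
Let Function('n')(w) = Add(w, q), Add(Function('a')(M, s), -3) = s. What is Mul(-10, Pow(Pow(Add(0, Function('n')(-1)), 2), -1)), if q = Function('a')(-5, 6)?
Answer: Rational(-5, 32) ≈ -0.15625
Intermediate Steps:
Function('a')(M, s) = Add(3, s)
q = 9 (q = Add(3, 6) = 9)
Function('n')(w) = Add(9, w) (Function('n')(w) = Add(w, 9) = Add(9, w))
Mul(-10, Pow(Pow(Add(0, Function('n')(-1)), 2), -1)) = Mul(-10, Pow(Pow(Add(0, Add(9, -1)), 2), -1)) = Mul(-10, Pow(Pow(Add(0, 8), 2), -1)) = Mul(-10, Pow(Pow(8, 2), -1)) = Mul(-10, Pow(64, -1)) = Mul(-10, Rational(1, 64)) = Rational(-5, 32)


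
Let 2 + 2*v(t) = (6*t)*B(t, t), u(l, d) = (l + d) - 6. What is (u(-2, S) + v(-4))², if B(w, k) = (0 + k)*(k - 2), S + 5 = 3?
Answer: 89401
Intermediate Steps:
S = -2 (S = -5 + 3 = -2)
B(w, k) = k*(-2 + k)
u(l, d) = -6 + d + l (u(l, d) = (d + l) - 6 = -6 + d + l)
v(t) = -1 + 3*t²*(-2 + t) (v(t) = -1 + ((6*t)*(t*(-2 + t)))/2 = -1 + (6*t²*(-2 + t))/2 = -1 + 3*t²*(-2 + t))
(u(-2, S) + v(-4))² = ((-6 - 2 - 2) + (-1 + 3*(-4)²*(-2 - 4)))² = (-10 + (-1 + 3*16*(-6)))² = (-10 + (-1 - 288))² = (-10 - 289)² = (-299)² = 89401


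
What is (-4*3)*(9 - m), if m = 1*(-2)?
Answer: -132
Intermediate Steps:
m = -2
(-4*3)*(9 - m) = (-4*3)*(9 - (-2)) = -12*(9 - 1*(-2)) = -12*(9 + 2) = -12*11 = -132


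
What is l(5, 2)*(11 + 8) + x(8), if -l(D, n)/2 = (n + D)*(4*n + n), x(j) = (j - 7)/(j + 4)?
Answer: -31919/12 ≈ -2659.9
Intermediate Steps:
x(j) = (-7 + j)/(4 + j)
l(D, n) = -10*n*(D + n) (l(D, n) = -2*(n + D)*(4*n + n) = -2*(D + n)*5*n = -10*n*(D + n))
l(5, 2)*(11 + 8) + x(8) = (-10*2*(5 + 2))*(11 + 8) + (-7 + 8)/(4 + 8) = -10*2*7*19 + 1/12 = -140*19 + (1/12)*1 = -2660 + 1/12 = -31919/12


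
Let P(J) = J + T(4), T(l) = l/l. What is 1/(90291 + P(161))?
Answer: 1/90453 ≈ 1.1055e-5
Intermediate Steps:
T(l) = 1
P(J) = 1 + J (P(J) = J + 1 = 1 + J)
1/(90291 + P(161)) = 1/(90291 + (1 + 161)) = 1/(90291 + 162) = 1/90453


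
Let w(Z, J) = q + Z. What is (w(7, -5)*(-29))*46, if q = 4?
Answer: -14674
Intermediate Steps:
w(Z, J) = 4 + Z
(w(7, -5)*(-29))*46 = ((4 + 7)*(-29))*46 = (11*(-29))*46 = -319*46 = -14674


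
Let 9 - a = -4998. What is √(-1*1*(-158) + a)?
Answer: √5165 ≈ 71.868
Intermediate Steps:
a = 5007 (a = 9 - 1*(-4998) = 9 + 4998 = 5007)
√(-1*1*(-158) + a) = √(-1*1*(-158) + 5007) = √(-1*(-158) + 5007) = √(158 + 5007) = √5165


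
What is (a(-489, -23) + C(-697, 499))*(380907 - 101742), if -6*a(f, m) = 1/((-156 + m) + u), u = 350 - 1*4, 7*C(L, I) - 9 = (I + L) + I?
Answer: 28904092715/2338 ≈ 1.2363e+7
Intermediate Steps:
C(L, I) = 9/7 + L/7 + 2*I/7 (C(L, I) = 9/7 + ((I + L) + I)/7 = 9/7 + (L + 2*I)/7 = 9/7 + (L/7 + 2*I/7) = 9/7 + L/7 + 2*I/7)
u = 346 (u = 350 - 4 = 346)
a(f, m) = -1/(6*(190 + m)) (a(f, m) = -1/(6*((-156 + m) + 346)) = -1/(6*(190 + m)))
(a(-489, -23) + C(-697, 499))*(380907 - 101742) = (-1/(1140 + 6*(-23)) + (9/7 + (1/7)*(-697) + (2/7)*499))*(380907 - 101742) = (-1/(1140 - 138) + (9/7 - 697/7 + 998/7))*279165 = (-1/1002 + 310/7)*279165 = (310613/7014)*279165 = 28904092715/2338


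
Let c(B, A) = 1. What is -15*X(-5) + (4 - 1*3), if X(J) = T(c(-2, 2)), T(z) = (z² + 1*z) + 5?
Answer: -104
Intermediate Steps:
T(z) = 5 + z + z² (T(z) = (z² + z) + 5 = (z + z²) + 5 = 5 + z + z²)
X(J) = 7 (X(J) = 5 + 1 + 1² = 5 + 1 + 1 = 7)
-15*X(-5) + (4 - 1*3) = -15*7 + (4 - 1*3) = -105 + (4 - 3) = -105 + 1 = -104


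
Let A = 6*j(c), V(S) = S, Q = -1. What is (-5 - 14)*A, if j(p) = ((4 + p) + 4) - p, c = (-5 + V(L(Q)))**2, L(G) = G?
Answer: -912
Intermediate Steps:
c = 36 (c = (-5 - 1)**2 = (-6)**2 = 36)
j(p) = 8 (j(p) = (8 + p) - p = 8)
A = 48 (A = 6*8 = 48)
(-5 - 14)*A = (-5 - 14)*48 = -19*48 = -912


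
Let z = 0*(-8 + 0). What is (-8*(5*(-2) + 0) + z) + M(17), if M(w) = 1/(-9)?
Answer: 719/9 ≈ 79.889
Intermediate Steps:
M(w) = -1/9
z = 0 (z = 0*(-8) = 0)
(-8*(5*(-2) + 0) + z) + M(17) = (-8*(5*(-2) + 0) + 0) - 1/9 = (-8*(-10 + 0) + 0) - 1/9 = (-8*(-10) + 0) - 1/9 = (80 + 0) - 1/9 = 80 - 1/9 = 719/9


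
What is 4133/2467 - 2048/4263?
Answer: 12566563/10516821 ≈ 1.1949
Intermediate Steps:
4133/2467 - 2048/4263 = 12566563/10516821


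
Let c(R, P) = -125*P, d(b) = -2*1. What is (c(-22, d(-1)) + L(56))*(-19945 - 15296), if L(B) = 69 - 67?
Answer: -8880732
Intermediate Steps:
L(B) = 2
d(b) = -2
(c(-22, d(-1)) + L(56))*(-19945 - 15296) = (-125*(-2) + 2)*(-19945 - 15296) = (250 + 2)*(-35241) = 252*(-35241) = -8880732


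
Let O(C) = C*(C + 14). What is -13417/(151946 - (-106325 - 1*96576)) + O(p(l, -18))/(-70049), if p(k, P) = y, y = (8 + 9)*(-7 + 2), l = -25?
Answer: -3081349078/24856677503 ≈ -0.12396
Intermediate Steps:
y = -85 (y = 17*(-5) = -85)
p(k, P) = -85
O(C) = C*(14 + C)
-13417/(151946 - (-106325 - 1*96576)) + O(p(l, -18))/(-70049) = -13417/(151946 - (-106325 - 1*96576)) - 85*(14 - 85)/(-70049) = -13417/(151946 - (-106325 - 96576)) - 85*(-71)*(-1/70049) = -13417/(151946 - 1*(-202901)) + 6035*(-1/70049) = -13417/(151946 + 202901) - 6035/70049 = -13417/354847 - 6035/70049 = -3081349078/24856677503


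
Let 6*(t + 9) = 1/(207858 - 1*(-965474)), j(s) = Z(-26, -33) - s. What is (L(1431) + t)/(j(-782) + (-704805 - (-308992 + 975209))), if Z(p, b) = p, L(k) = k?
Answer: -10010868625/9646661677872 ≈ -0.0010378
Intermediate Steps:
j(s) = -26 - s
t = -63359927/7039992 (t = -9 + 1/(6*(207858 - 1*(-965474))) = -9 + 1/(6*(207858 + 965474)) = -9 + (⅙)/1173332 = -9 + (⅙)*(1/1173332) = -9 + 1/7039992 = -63359927/7039992 ≈ -9.0000)
(L(1431) + t)/(j(-782) + (-704805 - (-308992 + 975209))) = (1431 - 63359927/7039992)/((-26 - 1*(-782)) + (-704805 - (-308992 + 975209))) = 10010868625/(7039992*((-26 + 782) + (-704805 - 1*666217))) = 10010868625/(7039992*(756 + (-704805 - 666217))) = 10010868625/(7039992*(756 - 1371022)) = (10010868625/7039992)/(-1370266) = (10010868625/7039992)*(-1/1370266) = -10010868625/9646661677872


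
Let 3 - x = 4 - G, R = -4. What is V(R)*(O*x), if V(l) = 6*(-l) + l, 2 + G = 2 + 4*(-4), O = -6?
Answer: 2040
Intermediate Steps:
G = -16 (G = -2 + (2 + 4*(-4)) = -2 + (2 - 16) = -2 - 14 = -16)
x = -17 (x = 3 - (4 - 1*(-16)) = 3 - (4 + 16) = 3 - 1*20 = 3 - 20 = -17)
V(l) = -5*l (V(l) = -6*l + l = -5*l)
V(R)*(O*x) = (-5*(-4))*(-6*(-17)) = 20*102 = 2040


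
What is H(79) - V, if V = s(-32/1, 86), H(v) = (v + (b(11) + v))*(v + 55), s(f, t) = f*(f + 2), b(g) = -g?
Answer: 18738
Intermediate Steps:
s(f, t) = f*(2 + f)
H(v) = (-11 + 2*v)*(55 + v) (H(v) = (v + (-1*11 + v))*(v + 55) = (v + (-11 + v))*(55 + v) = (-11 + 2*v)*(55 + v))
V = 960 (V = (-32/1)*(2 - 32/1) = (-32*1)*(2 - 32*1) = -32*(2 - 32) = -32*(-30) = 960)
H(79) - V = (-605 + 2*79² + 99*79) - 1*960 = (-605 + 2*6241 + 7821) - 960 = (-605 + 12482 + 7821) - 960 = 19698 - 960 = 18738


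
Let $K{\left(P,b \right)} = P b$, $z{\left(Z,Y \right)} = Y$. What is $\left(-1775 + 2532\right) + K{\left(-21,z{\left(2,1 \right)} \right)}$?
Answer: $736$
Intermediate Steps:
$\left(-1775 + 2532\right) + K{\left(-21,z{\left(2,1 \right)} \right)} = \left(-1775 + 2532\right) - 21 = 757 - 21 = 736$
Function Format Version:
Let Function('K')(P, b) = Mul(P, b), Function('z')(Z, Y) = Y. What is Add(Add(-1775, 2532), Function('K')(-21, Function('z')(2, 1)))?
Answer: 736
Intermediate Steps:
Add(Add(-1775, 2532), Function('K')(-21, Function('z')(2, 1))) = Add(Add(-1775, 2532), Mul(-21, 1)) = Add(757, -21) = 736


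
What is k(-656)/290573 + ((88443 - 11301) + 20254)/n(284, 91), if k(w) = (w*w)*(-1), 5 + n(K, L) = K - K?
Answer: -28302799588/1452865 ≈ -19481.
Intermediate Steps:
n(K, L) = -5 (n(K, L) = -5 + (K - K) = -5 + 0 = -5)
k(w) = -w² (k(w) = w²*(-1) = -w²)
k(-656)/290573 + ((88443 - 11301) + 20254)/n(284, 91) = -1*(-656)²/290573 + ((88443 - 11301) + 20254)/(-5) = -1*430336*(1/290573) + (77142 + 20254)*(-⅕) = -430336*1/290573 + 97396*(-⅕) = -430336/290573 - 97396/5 = -28302799588/1452865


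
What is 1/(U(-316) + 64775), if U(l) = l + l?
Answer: 1/64143 ≈ 1.5590e-5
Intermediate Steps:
U(l) = 2*l
1/(U(-316) + 64775) = 1/(2*(-316) + 64775) = 1/(-632 + 64775) = 1/64143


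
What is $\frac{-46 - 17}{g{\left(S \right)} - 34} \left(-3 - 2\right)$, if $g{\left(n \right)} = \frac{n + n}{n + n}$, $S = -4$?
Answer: $- \frac{105}{11} \approx -9.5455$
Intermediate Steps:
$g{\left(n \right)} = 1$ ($g{\left(n \right)} = \frac{2 n}{2 n} = 2 n \frac{1}{2 n} = 1$)
$\frac{-46 - 17}{g{\left(S \right)} - 34} \left(-3 - 2\right) = \frac{-46 - 17}{1 - 34} \left(-3 - 2\right) = - \frac{63}{-33} \left(-3 - 2\right) = \left(-63\right) \left(- \frac{1}{33}\right) \left(-5\right) = \frac{21}{11} \left(-5\right) = - \frac{105}{11}$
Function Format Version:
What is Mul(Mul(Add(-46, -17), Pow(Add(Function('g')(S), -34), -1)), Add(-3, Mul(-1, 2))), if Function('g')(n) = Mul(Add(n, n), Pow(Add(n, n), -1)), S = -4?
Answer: Rational(-105, 11) ≈ -9.5455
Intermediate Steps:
Function('g')(n) = 1 (Function('g')(n) = Mul(Mul(2, n), Pow(Mul(2, n), -1)) = Mul(Mul(2, n), Mul(Rational(1, 2), Pow(n, -1))) = 1)
Mul(Mul(Add(-46, -17), Pow(Add(Function('g')(S), -34), -1)), Add(-3, Mul(-1, 2))) = Mul(Mul(Add(-46, -17), Pow(Add(1, -34), -1)), Add(-3, Mul(-1, 2))) = Mul(Mul(-63, Pow(-33, -1)), Add(-3, -2)) = Mul(Mul(-63, Rational(-1, 33)), -5) = Mul(Rational(21, 11), -5) = Rational(-105, 11)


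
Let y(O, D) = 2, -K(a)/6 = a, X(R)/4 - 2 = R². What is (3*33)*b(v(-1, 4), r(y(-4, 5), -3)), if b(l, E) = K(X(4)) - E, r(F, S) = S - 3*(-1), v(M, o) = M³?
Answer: -42768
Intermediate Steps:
X(R) = 8 + 4*R²
K(a) = -6*a
r(F, S) = 3 + S (r(F, S) = S + 3 = 3 + S)
b(l, E) = -432 - E (b(l, E) = -6*(8 + 4*4²) - E = -6*(8 + 4*16) - E = -6*(8 + 64) - E = -6*72 - E = -432 - E)
(3*33)*b(v(-1, 4), r(y(-4, 5), -3)) = (3*33)*(-432 - (3 - 3)) = 99*(-432 - 1*0) = 99*(-432 + 0) = 99*(-432) = -42768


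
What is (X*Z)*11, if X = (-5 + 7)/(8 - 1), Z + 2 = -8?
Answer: -220/7 ≈ -31.429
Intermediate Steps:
Z = -10 (Z = -2 - 8 = -10)
X = 2/7 ≈ 0.28571
(X*Z)*11 = ((2/7)*(-10))*11 = -20/7*11 = -220/7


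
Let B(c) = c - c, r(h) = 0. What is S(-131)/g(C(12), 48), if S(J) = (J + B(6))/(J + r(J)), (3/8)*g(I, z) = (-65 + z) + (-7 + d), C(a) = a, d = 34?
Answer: 3/80 ≈ 0.037500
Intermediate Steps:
B(c) = 0
g(I, z) = -304/3 + 8*z/3 (g(I, z) = 8*((-65 + z) + (-7 + 34))/3 = 8*((-65 + z) + 27)/3 = 8*(-38 + z)/3 = -304/3 + 8*z/3)
S(J) = 1 (S(J) = (J + 0)/(J + 0) = J/J = 1)
S(-131)/g(C(12), 48) = 1/(-304/3 + (8/3)*48) = 1/(-304/3 + 128) = 1/(80/3) = 1*(3/80) = 3/80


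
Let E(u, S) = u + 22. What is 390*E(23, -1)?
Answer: 17550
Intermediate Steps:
E(u, S) = 22 + u
390*E(23, -1) = 390*(22 + 23) = 390*45 = 17550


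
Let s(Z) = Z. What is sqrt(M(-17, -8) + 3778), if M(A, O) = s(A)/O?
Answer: sqrt(60482)/4 ≈ 61.483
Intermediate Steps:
M(A, O) = A/O
sqrt(M(-17, -8) + 3778) = sqrt(-17/(-8) + 3778) = sqrt(-17*(-1/8) + 3778) = sqrt(17/8 + 3778) = sqrt(30241/8) = sqrt(60482)/4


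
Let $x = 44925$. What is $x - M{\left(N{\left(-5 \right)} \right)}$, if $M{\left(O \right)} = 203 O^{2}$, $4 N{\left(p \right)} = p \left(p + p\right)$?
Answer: $\frac{52825}{4} \approx 13206.0$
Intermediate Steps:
$N{\left(p \right)} = \frac{p^{2}}{2}$ ($N{\left(p \right)} = \frac{p \left(p + p\right)}{4} = \frac{p 2 p}{4} = \frac{2 p^{2}}{4} = \frac{p^{2}}{2}$)
$x - M{\left(N{\left(-5 \right)} \right)} = 44925 - 203 \left(\frac{\left(-5\right)^{2}}{2}\right)^{2} = 44925 - 203 \left(\frac{1}{2} \cdot 25\right)^{2} = 44925 - 203 \left(\frac{25}{2}\right)^{2} = 44925 - 203 \cdot \frac{625}{4} = 44925 - \frac{126875}{4} = \frac{52825}{4}$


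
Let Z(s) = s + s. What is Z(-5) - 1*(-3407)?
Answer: 3397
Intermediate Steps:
Z(s) = 2*s
Z(-5) - 1*(-3407) = 2*(-5) - 1*(-3407) = -10 + 3407 = 3397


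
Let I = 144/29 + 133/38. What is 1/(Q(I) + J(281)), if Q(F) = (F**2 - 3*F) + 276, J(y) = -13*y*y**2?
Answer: -3364/970326324901 ≈ -3.4669e-9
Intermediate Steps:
J(y) = -13*y**3
I = 491/58 (I = 144*(1/29) + 133*(1/38) = 144/29 + 7/2 = 491/58 ≈ 8.4655)
Q(F) = 276 + F**2 - 3*F
1/(Q(I) + J(281)) = 1/((276 + (491/58)**2 - 3*491/58) - 13*281**3) = 1/((276 + 241081/3364 - 1473/58) - 13*22188041) = 1/(1084111/3364 - 288444533) = 1/(-970326324901/3364) = -3364/970326324901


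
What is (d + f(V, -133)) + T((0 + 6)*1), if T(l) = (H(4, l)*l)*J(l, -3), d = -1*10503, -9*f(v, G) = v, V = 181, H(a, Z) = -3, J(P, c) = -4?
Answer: -94060/9 ≈ -10451.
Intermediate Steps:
f(v, G) = -v/9
d = -10503
T(l) = 12*l (T(l) = -3*l*(-4) = 12*l)
(d + f(V, -133)) + T((0 + 6)*1) = (-10503 - ⅑*181) + 12*((0 + 6)*1) = (-10503 - 181/9) + 12*(6*1) = -94708/9 + 12*6 = -94708/9 + 72 = -94060/9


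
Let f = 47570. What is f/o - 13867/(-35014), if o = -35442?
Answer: -83867269/88640442 ≈ -0.94615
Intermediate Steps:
f/o - 13867/(-35014) = 47570/(-35442) - 13867/(-35014) = 47570*(-1/35442) - 13867*(-1/35014) = -23785/17721 + 1981/5002 = -83867269/88640442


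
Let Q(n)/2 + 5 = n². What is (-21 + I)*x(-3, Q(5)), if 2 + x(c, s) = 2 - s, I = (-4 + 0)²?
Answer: 200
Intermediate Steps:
Q(n) = -10 + 2*n²
I = 16 (I = (-4)² = 16)
x(c, s) = -s (x(c, s) = -2 + (2 - s) = -s)
(-21 + I)*x(-3, Q(5)) = (-21 + 16)*(-(-10 + 2*5²)) = -(-5)*(-10 + 2*25) = -(-5)*(-10 + 50) = -(-5)*40 = -5*(-40) = 200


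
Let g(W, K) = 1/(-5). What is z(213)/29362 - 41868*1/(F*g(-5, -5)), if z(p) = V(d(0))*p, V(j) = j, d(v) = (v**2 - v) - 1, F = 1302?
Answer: 1024393959/6371554 ≈ 160.78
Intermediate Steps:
d(v) = -1 + v**2 - v
g(W, K) = -1/5
z(p) = -p (z(p) = (-1 + 0**2 - 1*0)*p = (-1 + 0 + 0)*p = -p)
z(213)/29362 - 41868*1/(F*g(-5, -5)) = -1*213/29362 - 41868/((-1/5*1302)) = -213*1/29362 - 41868/(-1302/5) = -213/29362 - 41868*(-5/1302) = -213/29362 + 34890/217 = 1024393959/6371554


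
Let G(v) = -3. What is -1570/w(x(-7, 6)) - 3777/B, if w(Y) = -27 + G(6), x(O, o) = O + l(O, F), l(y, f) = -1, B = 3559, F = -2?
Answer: 547432/10677 ≈ 51.272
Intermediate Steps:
x(O, o) = -1 + O (x(O, o) = O - 1 = -1 + O)
w(Y) = -30 (w(Y) = -27 - 3 = -30)
-1570/w(x(-7, 6)) - 3777/B = -1570/(-30) - 3777/3559 = -1570*(-1/30) - 3777*1/3559 = 157/3 - 3777/3559 = 547432/10677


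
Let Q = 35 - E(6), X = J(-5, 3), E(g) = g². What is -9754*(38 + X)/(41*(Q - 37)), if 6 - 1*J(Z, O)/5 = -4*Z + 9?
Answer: -375529/779 ≈ -482.07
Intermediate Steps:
J(Z, O) = -15 + 20*Z (J(Z, O) = 30 - 5*(-4*Z + 9) = 30 - 5*(9 - 4*Z) = 30 + (-45 + 20*Z) = -15 + 20*Z)
X = -115 (X = -15 + 20*(-5) = -15 - 100 = -115)
Q = -1 (Q = 35 - 1*6² = 35 - 1*36 = 35 - 36 = -1)
-9754*(38 + X)/(41*(Q - 37)) = -9754*(38 - 115)/(41*(-1 - 37)) = -9754/(-38/(-77)*41) = -9754/(-38*(-1/77)*41) = -9754/((38/77)*41) = -9754/1558/77 = -9754*77/1558 = -375529/779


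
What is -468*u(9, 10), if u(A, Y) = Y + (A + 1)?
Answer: -9360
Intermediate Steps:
u(A, Y) = 1 + A + Y (u(A, Y) = Y + (1 + A) = 1 + A + Y)
-468*u(9, 10) = -468*(1 + 9 + 10) = -468*20 = -9360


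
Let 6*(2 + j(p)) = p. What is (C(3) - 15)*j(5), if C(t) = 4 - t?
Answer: 49/3 ≈ 16.333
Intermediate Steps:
j(p) = -2 + p/6
(C(3) - 15)*j(5) = ((4 - 1*3) - 15)*(-2 + (⅙)*5) = ((4 - 3) - 15)*(-2 + ⅚) = (1 - 15)*(-7/6) = -14*(-7/6) = 49/3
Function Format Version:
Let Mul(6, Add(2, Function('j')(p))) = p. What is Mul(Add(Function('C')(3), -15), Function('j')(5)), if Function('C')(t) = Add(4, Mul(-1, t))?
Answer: Rational(49, 3) ≈ 16.333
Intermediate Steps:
Function('j')(p) = Add(-2, Mul(Rational(1, 6), p))
Mul(Add(Function('C')(3), -15), Function('j')(5)) = Mul(Add(Add(4, Mul(-1, 3)), -15), Add(-2, Mul(Rational(1, 6), 5))) = Mul(Add(Add(4, -3), -15), Add(-2, Rational(5, 6))) = Mul(Add(1, -15), Rational(-7, 6)) = Mul(-14, Rational(-7, 6)) = Rational(49, 3)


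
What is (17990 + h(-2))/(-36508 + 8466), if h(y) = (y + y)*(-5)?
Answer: -9005/14021 ≈ -0.64225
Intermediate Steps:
h(y) = -10*y (h(y) = (2*y)*(-5) = -10*y)
(17990 + h(-2))/(-36508 + 8466) = (17990 - 10*(-2))/(-36508 + 8466) = (17990 + 20)/(-28042) = 18010*(-1/28042) = -9005/14021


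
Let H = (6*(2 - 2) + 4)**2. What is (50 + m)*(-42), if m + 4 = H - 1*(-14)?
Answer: -3192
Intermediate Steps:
H = 16 (H = (6*0 + 4)**2 = (0 + 4)**2 = 4**2 = 16)
m = 26 (m = -4 + (16 - 1*(-14)) = -4 + (16 + 14) = -4 + 30 = 26)
(50 + m)*(-42) = (50 + 26)*(-42) = 76*(-42) = -3192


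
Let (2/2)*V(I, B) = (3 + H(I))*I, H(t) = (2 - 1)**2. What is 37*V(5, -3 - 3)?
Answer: 740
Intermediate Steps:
H(t) = 1 (H(t) = 1**2 = 1)
V(I, B) = 4*I (V(I, B) = (3 + 1)*I = 4*I)
37*V(5, -3 - 3) = 37*(4*5) = 37*20 = 740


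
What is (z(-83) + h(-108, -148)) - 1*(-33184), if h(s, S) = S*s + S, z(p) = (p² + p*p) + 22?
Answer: 62820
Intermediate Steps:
z(p) = 22 + 2*p² (z(p) = (p² + p²) + 22 = 2*p² + 22 = 22 + 2*p²)
h(s, S) = S + S*s
(z(-83) + h(-108, -148)) - 1*(-33184) = ((22 + 2*(-83)²) - 148*(1 - 108)) - 1*(-33184) = ((22 + 2*6889) - 148*(-107)) + 33184 = ((22 + 13778) + 15836) + 33184 = (13800 + 15836) + 33184 = 29636 + 33184 = 62820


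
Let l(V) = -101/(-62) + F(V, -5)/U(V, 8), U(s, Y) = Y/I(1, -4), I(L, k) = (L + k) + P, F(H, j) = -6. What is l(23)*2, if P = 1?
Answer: 194/31 ≈ 6.2581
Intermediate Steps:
I(L, k) = 1 + L + k (I(L, k) = (L + k) + 1 = 1 + L + k)
U(s, Y) = -Y/2 (U(s, Y) = Y/(1 + 1 - 4) = Y/(-2) = Y*(-1/2) = -Y/2)
l(V) = 97/31 (l(V) = -101/(-62) - 6/((-1/2*8)) = -101*(-1/62) - 6/(-4) = 101/62 - 6*(-1/4) = 101/62 + 3/2 = 97/31)
l(23)*2 = (97/31)*2 = 194/31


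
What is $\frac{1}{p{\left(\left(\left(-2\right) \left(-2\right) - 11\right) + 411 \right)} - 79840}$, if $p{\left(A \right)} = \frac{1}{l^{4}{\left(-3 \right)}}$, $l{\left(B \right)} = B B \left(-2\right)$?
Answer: $- \frac{104976}{8381283839} \approx -1.2525 \cdot 10^{-5}$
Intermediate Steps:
$l{\left(B \right)} = - 2 B^{2}$ ($l{\left(B \right)} = B^{2} \left(-2\right) = - 2 B^{2}$)
$p{\left(A \right)} = \frac{1}{104976}$ ($p{\left(A \right)} = \frac{1}{\left(- 2 \left(-3\right)^{2}\right)^{4}} = \frac{1}{\left(\left(-2\right) 9\right)^{4}} = \frac{1}{\left(-18\right)^{4}} = \frac{1}{104976}$)
$\frac{1}{p{\left(\left(\left(-2\right) \left(-2\right) - 11\right) + 411 \right)} - 79840} = \frac{1}{\frac{1}{104976} - 79840} = \frac{1}{- \frac{8381283839}{104976}} = - \frac{104976}{8381283839}$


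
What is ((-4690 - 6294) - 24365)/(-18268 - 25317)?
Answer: 35349/43585 ≈ 0.81104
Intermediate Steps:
((-4690 - 6294) - 24365)/(-18268 - 25317) = (-10984 - 24365)/(-43585) = -35349*(-1/43585) = 35349/43585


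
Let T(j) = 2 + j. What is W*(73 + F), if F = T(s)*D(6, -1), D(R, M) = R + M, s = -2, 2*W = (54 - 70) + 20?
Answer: 146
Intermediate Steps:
W = 2 (W = ((54 - 70) + 20)/2 = (-16 + 20)/2 = (½)*4 = 2)
D(R, M) = M + R
F = 0 (F = (2 - 2)*(-1 + 6) = 0*5 = 0)
W*(73 + F) = 2*(73 + 0) = 2*73 = 146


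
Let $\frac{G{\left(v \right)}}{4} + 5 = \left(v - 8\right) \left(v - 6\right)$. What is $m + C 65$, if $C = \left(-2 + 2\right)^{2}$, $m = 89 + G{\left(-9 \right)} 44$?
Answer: $44089$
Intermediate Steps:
$G{\left(v \right)} = -20 + 4 \left(-8 + v\right) \left(-6 + v\right)$ ($G{\left(v \right)} = -20 + 4 \left(v - 8\right) \left(v - 6\right) = -20 + 4 \left(-8 + v\right) \left(-6 + v\right)$)
$m = 44089$ ($m = 89 + \left(172 - -504 + 4 \left(-9\right)^{2}\right) 44 = 89 + \left(172 + 504 + 4 \cdot 81\right) 44 = 89 + \left(172 + 504 + 324\right) 44 = 89 + 1000 \cdot 44 = 89 + 44000 = 44089$)
$C = 0$ ($C = 0^{2} = 0$)
$m + C 65 = 44089 + 0 \cdot 65 = 44089 + 0 = 44089$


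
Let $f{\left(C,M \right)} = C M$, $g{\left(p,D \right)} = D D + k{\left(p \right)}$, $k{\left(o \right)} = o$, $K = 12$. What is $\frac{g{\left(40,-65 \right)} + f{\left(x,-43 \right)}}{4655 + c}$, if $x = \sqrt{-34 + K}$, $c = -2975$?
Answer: $\frac{853}{336} - \frac{43 i \sqrt{22}}{1680} \approx 2.5387 - 0.12005 i$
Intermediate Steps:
$x = i \sqrt{22}$ ($x = \sqrt{-34 + 12} = \sqrt{-22} = i \sqrt{22} \approx 4.6904 i$)
$g{\left(p,D \right)} = p + D^{2}$ ($g{\left(p,D \right)} = D D + p = D^{2} + p = p + D^{2}$)
$\frac{g{\left(40,-65 \right)} + f{\left(x,-43 \right)}}{4655 + c} = \frac{\left(40 + \left(-65\right)^{2}\right) + i \sqrt{22} \left(-43\right)}{4655 - 2975} = \frac{\left(40 + 4225\right) - 43 i \sqrt{22}}{1680} = \left(4265 - 43 i \sqrt{22}\right) \frac{1}{1680} = \frac{853}{336} - \frac{43 i \sqrt{22}}{1680}$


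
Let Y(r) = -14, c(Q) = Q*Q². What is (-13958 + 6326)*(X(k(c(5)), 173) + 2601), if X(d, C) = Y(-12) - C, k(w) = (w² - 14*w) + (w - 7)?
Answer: -18423648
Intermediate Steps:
c(Q) = Q³
k(w) = -7 + w² - 13*w (k(w) = (w² - 14*w) + (-7 + w) = -7 + w² - 13*w)
X(d, C) = -14 - C
(-13958 + 6326)*(X(k(c(5)), 173) + 2601) = (-13958 + 6326)*((-14 - 1*173) + 2601) = -7632*((-14 - 173) + 2601) = -7632*(-187 + 2601) = -7632*2414 = -18423648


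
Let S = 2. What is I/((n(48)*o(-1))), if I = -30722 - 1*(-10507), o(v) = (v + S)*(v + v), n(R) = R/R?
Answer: 20215/2 ≈ 10108.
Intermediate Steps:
n(R) = 1
o(v) = 2*v*(2 + v) (o(v) = (v + 2)*(v + v) = (2 + v)*(2*v) = 2*v*(2 + v))
I = -20215 (I = -30722 + 10507 = -20215)
I/((n(48)*o(-1))) = -20215*(-1/(2*(2 - 1))) = -20215/(1*(2*(-1)*1)) = -20215/(1*(-2)) = -20215/(-2) = -20215*(-1/2) = 20215/2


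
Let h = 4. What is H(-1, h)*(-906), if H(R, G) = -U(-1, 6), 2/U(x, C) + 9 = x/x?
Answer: -453/2 ≈ -226.50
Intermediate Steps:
U(x, C) = -1/4 (U(x, C) = 2/(-9 + x/x) = 2/(-9 + 1) = 2/(-8) = 2*(-1/8) = -1/4)
H(R, G) = 1/4 (H(R, G) = -1*(-1/4) = 1/4)
H(-1, h)*(-906) = (1/4)*(-906) = -453/2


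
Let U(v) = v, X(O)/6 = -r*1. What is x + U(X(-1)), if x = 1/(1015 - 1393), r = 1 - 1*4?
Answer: 6803/378 ≈ 17.997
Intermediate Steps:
r = -3 (r = 1 - 4 = -3)
X(O) = 18 (X(O) = 6*(-1*(-3)*1) = 6*(3*1) = 6*3 = 18)
x = -1/378 (x = 1/(-378) = -1/378 ≈ -0.0026455)
x + U(X(-1)) = -1/378 + 18 = 6803/378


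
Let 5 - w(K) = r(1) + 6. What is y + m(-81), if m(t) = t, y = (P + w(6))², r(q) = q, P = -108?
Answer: 12019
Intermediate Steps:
w(K) = -2 (w(K) = 5 - (1 + 6) = 5 - 1*7 = 5 - 7 = -2)
y = 12100 (y = (-108 - 2)² = (-110)² = 12100)
y + m(-81) = 12100 - 81 = 12019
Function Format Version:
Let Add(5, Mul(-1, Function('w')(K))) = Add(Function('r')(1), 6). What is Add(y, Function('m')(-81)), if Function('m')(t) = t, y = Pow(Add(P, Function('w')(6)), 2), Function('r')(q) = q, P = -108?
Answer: 12019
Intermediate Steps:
Function('w')(K) = -2 (Function('w')(K) = Add(5, Mul(-1, Add(1, 6))) = Add(5, Mul(-1, 7)) = Add(5, -7) = -2)
y = 12100 (y = Pow(Add(-108, -2), 2) = Pow(-110, 2) = 12100)
Add(y, Function('m')(-81)) = Add(12100, -81) = 12019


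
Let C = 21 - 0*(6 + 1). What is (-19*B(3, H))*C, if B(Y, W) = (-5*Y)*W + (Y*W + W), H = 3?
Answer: 13167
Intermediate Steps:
B(Y, W) = W - 4*W*Y (B(Y, W) = -5*W*Y + (W*Y + W) = -5*W*Y + (W + W*Y) = W - 4*W*Y)
C = 21 (C = 21 - 0*7 = 21 - 1*0 = 21 + 0 = 21)
(-19*B(3, H))*C = -57*(1 - 4*3)*21 = -57*(1 - 12)*21 = -57*(-11)*21 = -19*(-33)*21 = 627*21 = 13167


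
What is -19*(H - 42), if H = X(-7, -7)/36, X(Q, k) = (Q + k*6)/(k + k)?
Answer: 57323/72 ≈ 796.15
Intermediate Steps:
X(Q, k) = (Q + 6*k)/(2*k) (X(Q, k) = (Q + 6*k)/((2*k)) = (Q + 6*k)*(1/(2*k)) = (Q + 6*k)/(2*k))
H = 7/72 (H = (3 + (½)*(-7)/(-7))/36 = (3 + (½)*(-7)*(-⅐))*(1/36) = (3 + ½)*(1/36) = (7/2)*(1/36) = 7/72 ≈ 0.097222)
-19*(H - 42) = -19*(7/72 - 42) = -19*(-3017/72) = 57323/72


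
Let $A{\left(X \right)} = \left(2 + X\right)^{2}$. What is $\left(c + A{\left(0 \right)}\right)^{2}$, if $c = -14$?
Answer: $100$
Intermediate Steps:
$\left(c + A{\left(0 \right)}\right)^{2} = \left(-14 + \left(2 + 0\right)^{2}\right)^{2} = \left(-14 + 2^{2}\right)^{2} = \left(-14 + 4\right)^{2} = \left(-10\right)^{2} = 100$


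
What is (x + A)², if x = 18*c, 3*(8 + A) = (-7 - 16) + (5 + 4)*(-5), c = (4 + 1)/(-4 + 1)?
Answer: 33124/9 ≈ 3680.4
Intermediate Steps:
c = -5/3 (c = 5/(-3) = 5*(-⅓) = -5/3 ≈ -1.6667)
A = -92/3 (A = -8 + ((-7 - 16) + (5 + 4)*(-5))/3 = -8 + (-23 + 9*(-5))/3 = -8 + (-23 - 45)/3 = -8 + (⅓)*(-68) = -8 - 68/3 = -92/3 ≈ -30.667)
x = -30 (x = 18*(-5/3) = -30)
(x + A)² = (-30 - 92/3)² = (-182/3)² = 33124/9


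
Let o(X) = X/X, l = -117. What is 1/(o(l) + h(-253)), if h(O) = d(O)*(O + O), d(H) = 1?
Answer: -1/505 ≈ -0.0019802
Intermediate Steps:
o(X) = 1
h(O) = 2*O (h(O) = 1*(O + O) = 1*(2*O) = 2*O)
1/(o(l) + h(-253)) = 1/(1 + 2*(-253)) = 1/(1 - 506) = 1/(-505) = -1/505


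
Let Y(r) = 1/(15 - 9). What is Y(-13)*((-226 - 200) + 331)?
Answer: -95/6 ≈ -15.833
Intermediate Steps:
Y(r) = 1/6
Y(-13)*((-226 - 200) + 331) = ((-226 - 200) + 331)/6 = (-426 + 331)/6 = (1/6)*(-95) = -95/6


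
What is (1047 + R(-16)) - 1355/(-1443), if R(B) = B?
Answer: 1489088/1443 ≈ 1031.9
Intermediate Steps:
(1047 + R(-16)) - 1355/(-1443) = (1047 - 16) - 1355/(-1443) = 1031 - 1355*(-1/1443) = 1031 + 1355/1443 = 1489088/1443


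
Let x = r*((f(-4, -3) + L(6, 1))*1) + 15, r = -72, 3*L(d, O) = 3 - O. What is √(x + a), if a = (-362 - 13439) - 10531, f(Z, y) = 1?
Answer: I*√24437 ≈ 156.32*I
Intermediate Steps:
L(d, O) = 1 - O/3 (L(d, O) = (3 - O)/3 = 1 - O/3)
a = -24332 (a = -13801 - 10531 = -24332)
x = -105 (x = -72*(1 + (1 - ⅓*1)) + 15 = -72*(1 + (1 - ⅓)) + 15 = -72*(1 + ⅔) + 15 = -120 + 15 = -105)
√(x + a) = √(-105 - 24332) = √(-24437) = I*√24437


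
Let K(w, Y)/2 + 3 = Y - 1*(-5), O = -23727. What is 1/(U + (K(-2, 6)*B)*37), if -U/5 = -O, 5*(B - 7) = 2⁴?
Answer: -5/562983 ≈ -8.8813e-6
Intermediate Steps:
K(w, Y) = 4 + 2*Y (K(w, Y) = -6 + 2*(Y - 1*(-5)) = -6 + 2*(Y + 5) = -6 + 2*(5 + Y) = -6 + (10 + 2*Y) = 4 + 2*Y)
B = 51/5 (B = 7 + (⅕)*2⁴ = 7 + (⅕)*16 = 7 + 16/5 = 51/5 ≈ 10.200)
U = -118635 (U = -(-5)*(-23727) = -5*23727 = -118635)
1/(U + (K(-2, 6)*B)*37) = 1/(-118635 + ((4 + 2*6)*(51/5))*37) = 1/(-118635 + ((4 + 12)*(51/5))*37) = 1/(-118635 + (16*(51/5))*37) = 1/(-118635 + (816/5)*37) = 1/(-118635 + 30192/5) = 1/(-562983/5) = -5/562983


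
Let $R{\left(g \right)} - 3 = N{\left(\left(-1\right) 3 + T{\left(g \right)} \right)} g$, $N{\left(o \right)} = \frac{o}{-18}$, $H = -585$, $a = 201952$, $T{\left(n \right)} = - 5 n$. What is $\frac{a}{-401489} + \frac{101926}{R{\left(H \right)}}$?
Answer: $\frac{10871595139}{19064303676} \approx 0.57026$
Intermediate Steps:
$N{\left(o \right)} = - \frac{o}{18}$ ($N{\left(o \right)} = o \left(- \frac{1}{18}\right) = - \frac{o}{18}$)
$R{\left(g \right)} = 3 + g \left(\frac{1}{6} + \frac{5 g}{18}\right)$ ($R{\left(g \right)} = 3 + - \frac{\left(-1\right) 3 - 5 g}{18} g = 3 + - \frac{-3 - 5 g}{18} g = 3 + \left(\frac{1}{6} + \frac{5 g}{18}\right) g = 3 + g \left(\frac{1}{6} + \frac{5 g}{18}\right)$)
$\frac{a}{-401489} + \frac{101926}{R{\left(H \right)}} = \frac{201952}{-401489} + \frac{101926}{3 + \frac{1}{18} \left(-585\right) \left(3 + 5 \left(-585\right)\right)} = 201952 \left(- \frac{1}{401489}\right) + \frac{101926}{3 + \frac{1}{18} \left(-585\right) \left(3 - 2925\right)} = - \frac{201952}{401489} + \frac{101926}{3 + \frac{1}{18} \left(-585\right) \left(-2922\right)} = - \frac{201952}{401489} + \frac{101926}{3 + 94965} = - \frac{201952}{401489} + \frac{101926}{94968} = - \frac{201952}{401489} + 101926 \cdot \frac{1}{94968} = - \frac{201952}{401489} + \frac{50963}{47484} = \frac{10871595139}{19064303676}$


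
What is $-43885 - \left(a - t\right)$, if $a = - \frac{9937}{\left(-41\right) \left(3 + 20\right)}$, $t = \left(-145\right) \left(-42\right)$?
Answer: $- \frac{35650622}{943} \approx -37806.0$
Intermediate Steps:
$t = 6090$
$a = \frac{9937}{943}$ ($a = - \frac{9937}{\left(-41\right) 23} = - \frac{9937}{-943} = \left(-9937\right) \left(- \frac{1}{943}\right) = \frac{9937}{943} \approx 10.538$)
$-43885 - \left(a - t\right) = -43885 + \left(6090 - \frac{9937}{943}\right) = -43885 + \frac{5732933}{943} = - \frac{35650622}{943}$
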